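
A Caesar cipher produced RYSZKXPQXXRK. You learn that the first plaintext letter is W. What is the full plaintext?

WDXEPCUVCCWP

From the crib: R(17)−W(22)=-5≡21, so the shift is 21.
Subtract 21 from each ciphertext letter:
R(17): 17−21=-4≡22 → W
Y(24): 24−21=3 → D
S(18): 18−21=-3≡23 → X
Z(25): 25−21=4 → E
K(10): 10−21=-11≡15 → P
X(23): 23−21=2 → C
P(15): 15−21=-6≡20 → U
Q(16): 16−21=-5≡21 → V
X(23): 23−21=2 → C
X(23): 23−21=2 → C
R(17): 17−21=-4≡22 → W
K(10): 10−21=-11≡15 → P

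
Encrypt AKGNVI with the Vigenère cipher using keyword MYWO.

MICBHG

Repeat the key across the message: MYWOMY
A(0)+M(12): 12 → M
K(10)+Y(24): 34≡8 → I
G(6)+W(22): 28≡2 → C
N(13)+O(14): 27≡1 → B
V(21)+M(12): 33≡7 → H
I(8)+Y(24): 32≡6 → G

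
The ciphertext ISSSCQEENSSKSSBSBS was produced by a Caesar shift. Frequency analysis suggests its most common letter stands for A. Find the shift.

18

The most frequent ciphertext letter is S (appears 9 times).
S is position 18; A is position 0.
Shift = 18.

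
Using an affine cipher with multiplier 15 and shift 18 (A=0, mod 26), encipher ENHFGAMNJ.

AFTPESQFX

E(4): 15·4+18=78≡0 → A
N(13): 15·13+18=213≡5 → F
H(7): 15·7+18=123≡19 → T
F(5): 15·5+18=93≡15 → P
G(6): 15·6+18=108≡4 → E
A(0): 15·0+18=18 → S
M(12): 15·12+18=198≡16 → Q
N(13): 15·13+18=213≡5 → F
J(9): 15·9+18=153≡23 → X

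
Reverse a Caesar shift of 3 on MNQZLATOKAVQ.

JKNWIXQLHXSN

M(12): 12−3=9 → J
N(13): 13−3=10 → K
Q(16): 16−3=13 → N
Z(25): 25−3=22 → W
L(11): 11−3=8 → I
A(0): 0−3=-3≡23 → X
T(19): 19−3=16 → Q
O(14): 14−3=11 → L
K(10): 10−3=7 → H
A(0): 0−3=-3≡23 → X
V(21): 21−3=18 → S
Q(16): 16−3=13 → N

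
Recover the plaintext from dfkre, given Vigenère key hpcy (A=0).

Repeat the key across the ciphertext: hpcyh
d(3)−h(7): -4≡22 → w
f(5)−p(15): -10≡16 → q
k(10)−c(2): 8 → i
r(17)−y(24): -7≡19 → t
e(4)−h(7): -3≡23 → x

wqitx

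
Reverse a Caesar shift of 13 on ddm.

d(3): 3−13=-10≡16 → q
d(3): 3−13=-10≡16 → q
m(12): 12−13=-1≡25 → z

qqz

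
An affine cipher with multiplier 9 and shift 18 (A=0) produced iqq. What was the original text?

wuu

The inverse of 9 mod 26 is 3, since 9·3=27≡1. Apply D(y)=3·(y−18) mod 26:
i(8): 3·(8−18)=-30≡22 → w
q(16): 3·(16−18)=-6≡20 → u
q(16): 3·(16−18)=-6≡20 → u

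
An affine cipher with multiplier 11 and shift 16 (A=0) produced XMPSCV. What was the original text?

The inverse of 11 mod 26 is 19, since 11·19=209≡1. Apply D(y)=19·(y−16) mod 26:
X(23): 19·(23−16)=133≡3 → D
M(12): 19·(12−16)=-76≡2 → C
P(15): 19·(15−16)=-19≡7 → H
S(18): 19·(18−16)=38≡12 → M
C(2): 19·(2−16)=-266≡20 → U
V(21): 19·(21−16)=95≡17 → R

DCHMUR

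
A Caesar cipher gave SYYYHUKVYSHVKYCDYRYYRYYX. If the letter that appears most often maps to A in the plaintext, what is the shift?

The most frequent ciphertext letter is Y (appears 10 times).
Y is position 24; A is position 0.
Shift = 24.

24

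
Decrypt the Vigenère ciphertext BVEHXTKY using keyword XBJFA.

EUVCXWJP

Repeat the key across the ciphertext: XBJFAXBJ
B(1)−X(23): -22≡4 → E
V(21)−B(1): 20 → U
E(4)−J(9): -5≡21 → V
H(7)−F(5): 2 → C
X(23)−A(0): 23 → X
T(19)−X(23): -4≡22 → W
K(10)−B(1): 9 → J
Y(24)−J(9): 15 → P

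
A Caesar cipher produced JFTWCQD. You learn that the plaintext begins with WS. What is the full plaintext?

From the crib: J(9)−W(22)=-13≡13, so the shift is 13.
Subtract 13 from each ciphertext letter:
J(9): 9−13=-4≡22 → W
F(5): 5−13=-8≡18 → S
T(19): 19−13=6 → G
W(22): 22−13=9 → J
C(2): 2−13=-11≡15 → P
Q(16): 16−13=3 → D
D(3): 3−13=-10≡16 → Q

WSGJPDQ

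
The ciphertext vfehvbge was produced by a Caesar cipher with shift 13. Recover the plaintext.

v(21): 21−13=8 → i
f(5): 5−13=-8≡18 → s
e(4): 4−13=-9≡17 → r
h(7): 7−13=-6≡20 → u
v(21): 21−13=8 → i
b(1): 1−13=-12≡14 → o
g(6): 6−13=-7≡19 → t
e(4): 4−13=-9≡17 → r

isruiotr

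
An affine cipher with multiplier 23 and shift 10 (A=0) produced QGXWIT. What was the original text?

The inverse of 23 mod 26 is 17, since 23·17=391≡1. Apply D(y)=17·(y−10) mod 26:
Q(16): 17·(16−10)=102≡24 → Y
G(6): 17·(6−10)=-68≡10 → K
X(23): 17·(23−10)=221≡13 → N
W(22): 17·(22−10)=204≡22 → W
I(8): 17·(8−10)=-34≡18 → S
T(19): 17·(19−10)=153≡23 → X

YKNWSX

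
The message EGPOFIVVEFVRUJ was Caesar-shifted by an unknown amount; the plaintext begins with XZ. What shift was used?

From the crib: E(4)−X(23)=-19≡7, so the shift is 7.

7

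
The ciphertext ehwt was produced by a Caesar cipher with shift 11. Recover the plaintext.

e(4): 4−11=-7≡19 → t
h(7): 7−11=-4≡22 → w
w(22): 22−11=11 → l
t(19): 19−11=8 → i

twli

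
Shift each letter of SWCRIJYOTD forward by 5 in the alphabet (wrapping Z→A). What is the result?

XBHWNODTYI

S(18): 18+5=23 → X
W(22): 22+5=27≡1 → B
C(2): 2+5=7 → H
R(17): 17+5=22 → W
I(8): 8+5=13 → N
J(9): 9+5=14 → O
Y(24): 24+5=29≡3 → D
O(14): 14+5=19 → T
T(19): 19+5=24 → Y
D(3): 3+5=8 → I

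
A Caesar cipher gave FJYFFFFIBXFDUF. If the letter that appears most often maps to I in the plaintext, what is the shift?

23

The most frequent ciphertext letter is F (appears 7 times).
F is position 5; I is position 8.
Shift = -3≡23.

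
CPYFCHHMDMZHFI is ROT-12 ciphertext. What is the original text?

C(2): 2−12=-10≡16 → Q
P(15): 15−12=3 → D
Y(24): 24−12=12 → M
F(5): 5−12=-7≡19 → T
C(2): 2−12=-10≡16 → Q
H(7): 7−12=-5≡21 → V
H(7): 7−12=-5≡21 → V
M(12): 12−12=0 → A
D(3): 3−12=-9≡17 → R
M(12): 12−12=0 → A
Z(25): 25−12=13 → N
H(7): 7−12=-5≡21 → V
F(5): 5−12=-7≡19 → T
I(8): 8−12=-4≡22 → W

QDMTQVVARANVTW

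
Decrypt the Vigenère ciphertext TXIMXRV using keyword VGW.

Repeat the key across the ciphertext: VGWVGWV
T(19)−V(21): -2≡24 → Y
X(23)−G(6): 17 → R
I(8)−W(22): -14≡12 → M
M(12)−V(21): -9≡17 → R
X(23)−G(6): 17 → R
R(17)−W(22): -5≡21 → V
V(21)−V(21): 0 → A

YRMRRVA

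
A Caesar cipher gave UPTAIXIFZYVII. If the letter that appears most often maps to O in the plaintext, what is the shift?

20

The most frequent ciphertext letter is I (appears 4 times).
I is position 8; O is position 14.
Shift = -6≡20.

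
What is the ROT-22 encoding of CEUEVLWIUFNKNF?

YAQARHSEQBJGJB

C(2): 2+22=24 → Y
E(4): 4+22=26≡0 → A
U(20): 20+22=42≡16 → Q
E(4): 4+22=26≡0 → A
V(21): 21+22=43≡17 → R
L(11): 11+22=33≡7 → H
W(22): 22+22=44≡18 → S
I(8): 8+22=30≡4 → E
U(20): 20+22=42≡16 → Q
F(5): 5+22=27≡1 → B
N(13): 13+22=35≡9 → J
K(10): 10+22=32≡6 → G
N(13): 13+22=35≡9 → J
F(5): 5+22=27≡1 → B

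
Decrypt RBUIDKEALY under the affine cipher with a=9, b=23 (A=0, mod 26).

IMRHSNVJQD

The inverse of 9 mod 26 is 3, since 9·3=27≡1. Apply D(y)=3·(y−23) mod 26:
R(17): 3·(17−23)=-18≡8 → I
B(1): 3·(1−23)=-66≡12 → M
U(20): 3·(20−23)=-9≡17 → R
I(8): 3·(8−23)=-45≡7 → H
D(3): 3·(3−23)=-60≡18 → S
K(10): 3·(10−23)=-39≡13 → N
E(4): 3·(4−23)=-57≡21 → V
A(0): 3·(0−23)=-69≡9 → J
L(11): 3·(11−23)=-36≡16 → Q
Y(24): 3·(24−23)=3 → D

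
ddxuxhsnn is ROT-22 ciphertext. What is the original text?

hhbyblwrr

d(3): 3−22=-19≡7 → h
d(3): 3−22=-19≡7 → h
x(23): 23−22=1 → b
u(20): 20−22=-2≡24 → y
x(23): 23−22=1 → b
h(7): 7−22=-15≡11 → l
s(18): 18−22=-4≡22 → w
n(13): 13−22=-9≡17 → r
n(13): 13−22=-9≡17 → r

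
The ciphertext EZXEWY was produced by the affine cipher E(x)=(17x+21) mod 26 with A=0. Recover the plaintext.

The inverse of 17 mod 26 is 23, since 17·23=391≡1. Apply D(y)=23·(y−21) mod 26:
E(4): 23·(4−21)=-391≡25 → Z
Z(25): 23·(25−21)=92≡14 → O
X(23): 23·(23−21)=46≡20 → U
E(4): 23·(4−21)=-391≡25 → Z
W(22): 23·(22−21)=23 → X
Y(24): 23·(24−21)=69≡17 → R

ZOUZXR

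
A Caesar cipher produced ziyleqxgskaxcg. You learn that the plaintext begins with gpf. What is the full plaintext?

From the crib: z(25)−g(6)=19, so the shift is 19.
Subtract 19 from each ciphertext letter:
z(25): 25−19=6 → g
i(8): 8−19=-11≡15 → p
y(24): 24−19=5 → f
l(11): 11−19=-8≡18 → s
e(4): 4−19=-15≡11 → l
q(16): 16−19=-3≡23 → x
x(23): 23−19=4 → e
g(6): 6−19=-13≡13 → n
s(18): 18−19=-1≡25 → z
k(10): 10−19=-9≡17 → r
a(0): 0−19=-19≡7 → h
x(23): 23−19=4 → e
c(2): 2−19=-17≡9 → j
g(6): 6−19=-13≡13 → n

gpfslxenzrhejn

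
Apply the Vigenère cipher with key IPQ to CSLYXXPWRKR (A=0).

Repeat the key across the message: IPQIPQIPQIP
C(2)+I(8): 10 → K
S(18)+P(15): 33≡7 → H
L(11)+Q(16): 27≡1 → B
Y(24)+I(8): 32≡6 → G
X(23)+P(15): 38≡12 → M
X(23)+Q(16): 39≡13 → N
P(15)+I(8): 23 → X
W(22)+P(15): 37≡11 → L
R(17)+Q(16): 33≡7 → H
K(10)+I(8): 18 → S
R(17)+P(15): 32≡6 → G

KHBGMNXLHSG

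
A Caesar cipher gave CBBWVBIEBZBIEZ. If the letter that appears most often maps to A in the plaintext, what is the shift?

1

The most frequent ciphertext letter is B (appears 5 times).
B is position 1; A is position 0.
Shift = 1.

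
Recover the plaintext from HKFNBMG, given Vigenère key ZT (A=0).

Repeat the key across the ciphertext: ZTZTZTZ
H(7)−Z(25): -18≡8 → I
K(10)−T(19): -9≡17 → R
F(5)−Z(25): -20≡6 → G
N(13)−T(19): -6≡20 → U
B(1)−Z(25): -24≡2 → C
M(12)−T(19): -7≡19 → T
G(6)−Z(25): -19≡7 → H

IRGUCTH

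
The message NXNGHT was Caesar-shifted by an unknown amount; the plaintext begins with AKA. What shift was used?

13

From the crib: N(13)−A(0)=13, so the shift is 13.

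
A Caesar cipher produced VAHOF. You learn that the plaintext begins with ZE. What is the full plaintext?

ZELSJ

From the crib: V(21)−Z(25)=-4≡22, so the shift is 22.
Subtract 22 from each ciphertext letter:
V(21): 21−22=-1≡25 → Z
A(0): 0−22=-22≡4 → E
H(7): 7−22=-15≡11 → L
O(14): 14−22=-8≡18 → S
F(5): 5−22=-17≡9 → J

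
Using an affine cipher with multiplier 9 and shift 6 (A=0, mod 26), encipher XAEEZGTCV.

X(23): 9·23+6=213≡5 → F
A(0): 9·0+6=6 → G
E(4): 9·4+6=42≡16 → Q
E(4): 9·4+6=42≡16 → Q
Z(25): 9·25+6=231≡23 → X
G(6): 9·6+6=60≡8 → I
T(19): 9·19+6=177≡21 → V
C(2): 9·2+6=24 → Y
V(21): 9·21+6=195≡13 → N

FGQQXIVYN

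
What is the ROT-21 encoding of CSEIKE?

C(2): 2+21=23 → X
S(18): 18+21=39≡13 → N
E(4): 4+21=25 → Z
I(8): 8+21=29≡3 → D
K(10): 10+21=31≡5 → F
E(4): 4+21=25 → Z

XNZDFZ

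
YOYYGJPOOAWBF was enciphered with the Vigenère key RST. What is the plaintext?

Repeat the key across the ciphertext: RSTRSTRSTRSTR
Y(24)−R(17): 7 → H
O(14)−S(18): -4≡22 → W
Y(24)−T(19): 5 → F
Y(24)−R(17): 7 → H
G(6)−S(18): -12≡14 → O
J(9)−T(19): -10≡16 → Q
P(15)−R(17): -2≡24 → Y
O(14)−S(18): -4≡22 → W
O(14)−T(19): -5≡21 → V
A(0)−R(17): -17≡9 → J
W(22)−S(18): 4 → E
B(1)−T(19): -18≡8 → I
F(5)−R(17): -12≡14 → O

HWFHOQYWVJEIO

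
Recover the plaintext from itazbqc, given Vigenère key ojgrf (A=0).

Repeat the key across the ciphertext: ojgrfoj
i(8)−o(14): -6≡20 → u
t(19)−j(9): 10 → k
a(0)−g(6): -6≡20 → u
z(25)−r(17): 8 → i
b(1)−f(5): -4≡22 → w
q(16)−o(14): 2 → c
c(2)−j(9): -7≡19 → t

ukuiwct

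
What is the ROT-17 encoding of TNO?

KEF

T(19): 19+17=36≡10 → K
N(13): 13+17=30≡4 → E
O(14): 14+17=31≡5 → F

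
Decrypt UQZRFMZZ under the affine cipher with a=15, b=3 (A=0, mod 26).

PNYUOLYY

The inverse of 15 mod 26 is 7, since 15·7=105≡1. Apply D(y)=7·(y−3) mod 26:
U(20): 7·(20−3)=119≡15 → P
Q(16): 7·(16−3)=91≡13 → N
Z(25): 7·(25−3)=154≡24 → Y
R(17): 7·(17−3)=98≡20 → U
F(5): 7·(5−3)=14 → O
M(12): 7·(12−3)=63≡11 → L
Z(25): 7·(25−3)=154≡24 → Y
Z(25): 7·(25−3)=154≡24 → Y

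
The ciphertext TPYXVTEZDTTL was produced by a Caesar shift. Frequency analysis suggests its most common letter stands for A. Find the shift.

The most frequent ciphertext letter is T (appears 4 times).
T is position 19; A is position 0.
Shift = 19.

19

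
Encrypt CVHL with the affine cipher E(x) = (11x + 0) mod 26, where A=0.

C(2): 11·2+0=22 → W
V(21): 11·21+0=231≡23 → X
H(7): 11·7+0=77≡25 → Z
L(11): 11·11+0=121≡17 → R

WXZR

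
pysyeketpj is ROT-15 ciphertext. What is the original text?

ajdjpvpeau

p(15): 15−15=0 → a
y(24): 24−15=9 → j
s(18): 18−15=3 → d
y(24): 24−15=9 → j
e(4): 4−15=-11≡15 → p
k(10): 10−15=-5≡21 → v
e(4): 4−15=-11≡15 → p
t(19): 19−15=4 → e
p(15): 15−15=0 → a
j(9): 9−15=-6≡20 → u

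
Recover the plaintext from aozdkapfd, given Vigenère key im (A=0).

scrrcohtv

Repeat the key across the ciphertext: imimimimi
a(0)−i(8): -8≡18 → s
o(14)−m(12): 2 → c
z(25)−i(8): 17 → r
d(3)−m(12): -9≡17 → r
k(10)−i(8): 2 → c
a(0)−m(12): -12≡14 → o
p(15)−i(8): 7 → h
f(5)−m(12): -7≡19 → t
d(3)−i(8): -5≡21 → v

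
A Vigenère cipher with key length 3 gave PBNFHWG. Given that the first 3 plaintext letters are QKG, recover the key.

Subtract each crib letter from the matching ciphertext letter (mod 26):
P(15)−Q(16)=-1≡25 → Z
B(1)−K(10)=-9≡17 → R
N(13)−G(6)=7 → H

ZRH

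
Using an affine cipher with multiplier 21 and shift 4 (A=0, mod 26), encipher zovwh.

z(25): 21·25+4=529≡9 → j
o(14): 21·14+4=298≡12 → m
v(21): 21·21+4=445≡3 → d
w(22): 21·22+4=466≡24 → y
h(7): 21·7+4=151≡21 → v

jmdyv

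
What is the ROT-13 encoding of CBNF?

C(2): 2+13=15 → P
B(1): 1+13=14 → O
N(13): 13+13=26≡0 → A
F(5): 5+13=18 → S

POAS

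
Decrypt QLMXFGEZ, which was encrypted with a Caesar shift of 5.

LGHSABZU

Q(16): 16−5=11 → L
L(11): 11−5=6 → G
M(12): 12−5=7 → H
X(23): 23−5=18 → S
F(5): 5−5=0 → A
G(6): 6−5=1 → B
E(4): 4−5=-1≡25 → Z
Z(25): 25−5=20 → U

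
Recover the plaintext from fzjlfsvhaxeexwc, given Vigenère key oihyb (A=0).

rrcneenacwqwqyb

Repeat the key across the ciphertext: oihyboihyboihyb
f(5)−o(14): -9≡17 → r
z(25)−i(8): 17 → r
j(9)−h(7): 2 → c
l(11)−y(24): -13≡13 → n
f(5)−b(1): 4 → e
s(18)−o(14): 4 → e
v(21)−i(8): 13 → n
h(7)−h(7): 0 → a
a(0)−y(24): -24≡2 → c
x(23)−b(1): 22 → w
e(4)−o(14): -10≡16 → q
e(4)−i(8): -4≡22 → w
x(23)−h(7): 16 → q
w(22)−y(24): -2≡24 → y
c(2)−b(1): 1 → b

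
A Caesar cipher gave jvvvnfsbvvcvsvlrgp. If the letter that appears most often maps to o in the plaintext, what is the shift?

The most frequent ciphertext letter is v (appears 7 times).
v is position 21; o is position 14.
Shift = 7.

7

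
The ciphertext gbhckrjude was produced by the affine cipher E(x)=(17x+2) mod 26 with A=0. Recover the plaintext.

odlachfyxu

The inverse of 17 mod 26 is 23, since 17·23=391≡1. Apply D(y)=23·(y−2) mod 26:
g(6): 23·(6−2)=92≡14 → o
b(1): 23·(1−2)=-23≡3 → d
h(7): 23·(7−2)=115≡11 → l
c(2): 23·(2−2)=0 → a
k(10): 23·(10−2)=184≡2 → c
r(17): 23·(17−2)=345≡7 → h
j(9): 23·(9−2)=161≡5 → f
u(20): 23·(20−2)=414≡24 → y
d(3): 23·(3−2)=23 → x
e(4): 23·(4−2)=46≡20 → u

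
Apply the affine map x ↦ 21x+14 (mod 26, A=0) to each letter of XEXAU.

X(23): 21·23+14=497≡3 → D
E(4): 21·4+14=98≡20 → U
X(23): 21·23+14=497≡3 → D
A(0): 21·0+14=14 → O
U(20): 21·20+14=434≡18 → S

DUDOS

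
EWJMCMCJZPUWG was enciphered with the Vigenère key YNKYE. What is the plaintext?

GJZOYOPZBLWJW

Repeat the key across the ciphertext: YNKYEYNKYEYNK
E(4)−Y(24): -20≡6 → G
W(22)−N(13): 9 → J
J(9)−K(10): -1≡25 → Z
M(12)−Y(24): -12≡14 → O
C(2)−E(4): -2≡24 → Y
M(12)−Y(24): -12≡14 → O
C(2)−N(13): -11≡15 → P
J(9)−K(10): -1≡25 → Z
Z(25)−Y(24): 1 → B
P(15)−E(4): 11 → L
U(20)−Y(24): -4≡22 → W
W(22)−N(13): 9 → J
G(6)−K(10): -4≡22 → W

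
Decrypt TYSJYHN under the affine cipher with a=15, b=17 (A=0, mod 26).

The inverse of 15 mod 26 is 7, since 15·7=105≡1. Apply D(y)=7·(y−17) mod 26:
T(19): 7·(19−17)=14 → O
Y(24): 7·(24−17)=49≡23 → X
S(18): 7·(18−17)=7 → H
J(9): 7·(9−17)=-56≡22 → W
Y(24): 7·(24−17)=49≡23 → X
H(7): 7·(7−17)=-70≡8 → I
N(13): 7·(13−17)=-28≡24 → Y

OXHWXIY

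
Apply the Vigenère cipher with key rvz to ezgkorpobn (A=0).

vufbjqgjae

Repeat the key across the message: rvzrvzrvzr
e(4)+r(17): 21 → v
z(25)+v(21): 46≡20 → u
g(6)+z(25): 31≡5 → f
k(10)+r(17): 27≡1 → b
o(14)+v(21): 35≡9 → j
r(17)+z(25): 42≡16 → q
p(15)+r(17): 32≡6 → g
o(14)+v(21): 35≡9 → j
b(1)+z(25): 26≡0 → a
n(13)+r(17): 30≡4 → e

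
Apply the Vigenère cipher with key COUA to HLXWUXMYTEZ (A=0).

Repeat the key across the message: COUACOUACOU
H(7)+C(2): 9 → J
L(11)+O(14): 25 → Z
X(23)+U(20): 43≡17 → R
W(22)+A(0): 22 → W
U(20)+C(2): 22 → W
X(23)+O(14): 37≡11 → L
M(12)+U(20): 32≡6 → G
Y(24)+A(0): 24 → Y
T(19)+C(2): 21 → V
E(4)+O(14): 18 → S
Z(25)+U(20): 45≡19 → T

JZRWWLGYVST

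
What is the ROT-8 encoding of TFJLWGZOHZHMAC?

T(19): 19+8=27≡1 → B
F(5): 5+8=13 → N
J(9): 9+8=17 → R
L(11): 11+8=19 → T
W(22): 22+8=30≡4 → E
G(6): 6+8=14 → O
Z(25): 25+8=33≡7 → H
O(14): 14+8=22 → W
H(7): 7+8=15 → P
Z(25): 25+8=33≡7 → H
H(7): 7+8=15 → P
M(12): 12+8=20 → U
A(0): 0+8=8 → I
C(2): 2+8=10 → K

BNRTEOHWPHPUIK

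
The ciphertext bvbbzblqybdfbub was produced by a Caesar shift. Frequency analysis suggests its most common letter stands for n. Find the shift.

The most frequent ciphertext letter is b (appears 7 times).
b is position 1; n is position 13.
Shift = -12≡14.

14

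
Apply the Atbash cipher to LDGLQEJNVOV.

OWTOJVQMELE

L(11) → O(14)
D(3) → W(22)
G(6) → T(19)
L(11) → O(14)
Q(16) → J(9)
E(4) → V(21)
J(9) → Q(16)
N(13) → M(12)
V(21) → E(4)
O(14) → L(11)
V(21) → E(4)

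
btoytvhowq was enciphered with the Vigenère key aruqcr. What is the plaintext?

bcuirehxca

Repeat the key across the ciphertext: aruqcraruq
b(1)−a(0): 1 → b
t(19)−r(17): 2 → c
o(14)−u(20): -6≡20 → u
y(24)−q(16): 8 → i
t(19)−c(2): 17 → r
v(21)−r(17): 4 → e
h(7)−a(0): 7 → h
o(14)−r(17): -3≡23 → x
w(22)−u(20): 2 → c
q(16)−q(16): 0 → a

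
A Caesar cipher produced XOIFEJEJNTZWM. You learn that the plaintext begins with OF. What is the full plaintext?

OFZWVAVAEKQND

From the crib: X(23)−O(14)=9, so the shift is 9.
Subtract 9 from each ciphertext letter:
X(23): 23−9=14 → O
O(14): 14−9=5 → F
I(8): 8−9=-1≡25 → Z
F(5): 5−9=-4≡22 → W
E(4): 4−9=-5≡21 → V
J(9): 9−9=0 → A
E(4): 4−9=-5≡21 → V
J(9): 9−9=0 → A
N(13): 13−9=4 → E
T(19): 19−9=10 → K
Z(25): 25−9=16 → Q
W(22): 22−9=13 → N
M(12): 12−9=3 → D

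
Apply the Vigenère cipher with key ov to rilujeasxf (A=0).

Repeat the key across the message: ovovovovov
r(17)+o(14): 31≡5 → f
i(8)+v(21): 29≡3 → d
l(11)+o(14): 25 → z
u(20)+v(21): 41≡15 → p
j(9)+o(14): 23 → x
e(4)+v(21): 25 → z
a(0)+o(14): 14 → o
s(18)+v(21): 39≡13 → n
x(23)+o(14): 37≡11 → l
f(5)+v(21): 26≡0 → a

fdzpxzonla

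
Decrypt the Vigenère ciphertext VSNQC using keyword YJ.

XJPHE

Repeat the key across the ciphertext: YJYJY
V(21)−Y(24): -3≡23 → X
S(18)−J(9): 9 → J
N(13)−Y(24): -11≡15 → P
Q(16)−J(9): 7 → H
C(2)−Y(24): -22≡4 → E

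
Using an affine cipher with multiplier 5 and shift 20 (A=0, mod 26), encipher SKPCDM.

GSREJC

S(18): 5·18+20=110≡6 → G
K(10): 5·10+20=70≡18 → S
P(15): 5·15+20=95≡17 → R
C(2): 5·2+20=30≡4 → E
D(3): 5·3+20=35≡9 → J
M(12): 5·12+20=80≡2 → C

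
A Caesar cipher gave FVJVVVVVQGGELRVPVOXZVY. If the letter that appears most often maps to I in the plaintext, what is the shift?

The most frequent ciphertext letter is V (appears 9 times).
V is position 21; I is position 8.
Shift = 13.

13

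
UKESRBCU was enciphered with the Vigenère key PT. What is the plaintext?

Repeat the key across the ciphertext: PTPTPTPT
U(20)−P(15): 5 → F
K(10)−T(19): -9≡17 → R
E(4)−P(15): -11≡15 → P
S(18)−T(19): -1≡25 → Z
R(17)−P(15): 2 → C
B(1)−T(19): -18≡8 → I
C(2)−P(15): -13≡13 → N
U(20)−T(19): 1 → B

FRPZCINB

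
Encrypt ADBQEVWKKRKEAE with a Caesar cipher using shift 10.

A(0): 0+10=10 → K
D(3): 3+10=13 → N
B(1): 1+10=11 → L
Q(16): 16+10=26≡0 → A
E(4): 4+10=14 → O
V(21): 21+10=31≡5 → F
W(22): 22+10=32≡6 → G
K(10): 10+10=20 → U
K(10): 10+10=20 → U
R(17): 17+10=27≡1 → B
K(10): 10+10=20 → U
E(4): 4+10=14 → O
A(0): 0+10=10 → K
E(4): 4+10=14 → O

KNLAOFGUUBUOKO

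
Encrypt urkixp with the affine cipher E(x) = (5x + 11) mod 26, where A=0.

hsjzwi

u(20): 5·20+11=111≡7 → h
r(17): 5·17+11=96≡18 → s
k(10): 5·10+11=61≡9 → j
i(8): 5·8+11=51≡25 → z
x(23): 5·23+11=126≡22 → w
p(15): 5·15+11=86≡8 → i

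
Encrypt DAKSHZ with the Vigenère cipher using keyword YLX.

BLHQSW

Repeat the key across the message: YLXYLX
D(3)+Y(24): 27≡1 → B
A(0)+L(11): 11 → L
K(10)+X(23): 33≡7 → H
S(18)+Y(24): 42≡16 → Q
H(7)+L(11): 18 → S
Z(25)+X(23): 48≡22 → W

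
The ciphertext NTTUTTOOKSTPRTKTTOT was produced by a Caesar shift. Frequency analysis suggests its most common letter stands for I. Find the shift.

11

The most frequent ciphertext letter is T (appears 9 times).
T is position 19; I is position 8.
Shift = 11.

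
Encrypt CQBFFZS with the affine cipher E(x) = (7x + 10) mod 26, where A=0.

YSRTTDG

C(2): 7·2+10=24 → Y
Q(16): 7·16+10=122≡18 → S
B(1): 7·1+10=17 → R
F(5): 7·5+10=45≡19 → T
F(5): 7·5+10=45≡19 → T
Z(25): 7·25+10=185≡3 → D
S(18): 7·18+10=136≡6 → G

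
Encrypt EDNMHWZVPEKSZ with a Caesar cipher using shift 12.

E(4): 4+12=16 → Q
D(3): 3+12=15 → P
N(13): 13+12=25 → Z
M(12): 12+12=24 → Y
H(7): 7+12=19 → T
W(22): 22+12=34≡8 → I
Z(25): 25+12=37≡11 → L
V(21): 21+12=33≡7 → H
P(15): 15+12=27≡1 → B
E(4): 4+12=16 → Q
K(10): 10+12=22 → W
S(18): 18+12=30≡4 → E
Z(25): 25+12=37≡11 → L

QPZYTILHBQWEL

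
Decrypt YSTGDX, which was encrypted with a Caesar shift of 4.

UOPCZT

Y(24): 24−4=20 → U
S(18): 18−4=14 → O
T(19): 19−4=15 → P
G(6): 6−4=2 → C
D(3): 3−4=-1≡25 → Z
X(23): 23−4=19 → T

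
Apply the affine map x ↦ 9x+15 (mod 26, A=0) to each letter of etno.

e(4): 9·4+15=51≡25 → z
t(19): 9·19+15=186≡4 → e
n(13): 9·13+15=132≡2 → c
o(14): 9·14+15=141≡11 → l

zecl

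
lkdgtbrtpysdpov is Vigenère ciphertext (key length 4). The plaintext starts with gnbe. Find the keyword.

fxcc

Subtract each crib letter from the matching ciphertext letter (mod 26):
l(11)−g(6)=5 → f
k(10)−n(13)=-3≡23 → x
d(3)−b(1)=2 → c
g(6)−e(4)=2 → c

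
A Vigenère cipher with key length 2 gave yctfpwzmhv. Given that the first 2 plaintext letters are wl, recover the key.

Subtract each crib letter from the matching ciphertext letter (mod 26):
y(24)−w(22)=2 → c
c(2)−l(11)=-9≡17 → r

cr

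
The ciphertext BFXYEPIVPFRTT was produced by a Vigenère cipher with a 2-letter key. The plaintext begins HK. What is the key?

Subtract each crib letter from the matching ciphertext letter (mod 26):
B(1)−H(7)=-6≡20 → U
F(5)−K(10)=-5≡21 → V

UV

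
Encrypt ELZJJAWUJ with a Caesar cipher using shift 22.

E(4): 4+22=26≡0 → A
L(11): 11+22=33≡7 → H
Z(25): 25+22=47≡21 → V
J(9): 9+22=31≡5 → F
J(9): 9+22=31≡5 → F
A(0): 0+22=22 → W
W(22): 22+22=44≡18 → S
U(20): 20+22=42≡16 → Q
J(9): 9+22=31≡5 → F

AHVFFWSQF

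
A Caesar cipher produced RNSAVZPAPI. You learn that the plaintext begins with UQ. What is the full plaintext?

UQVDYCSDSL

From the crib: R(17)−U(20)=-3≡23, so the shift is 23.
Subtract 23 from each ciphertext letter:
R(17): 17−23=-6≡20 → U
N(13): 13−23=-10≡16 → Q
S(18): 18−23=-5≡21 → V
A(0): 0−23=-23≡3 → D
V(21): 21−23=-2≡24 → Y
Z(25): 25−23=2 → C
P(15): 15−23=-8≡18 → S
A(0): 0−23=-23≡3 → D
P(15): 15−23=-8≡18 → S
I(8): 8−23=-15≡11 → L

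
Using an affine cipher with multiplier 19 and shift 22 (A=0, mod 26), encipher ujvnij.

mlfjsl

u(20): 19·20+22=402≡12 → m
j(9): 19·9+22=193≡11 → l
v(21): 19·21+22=421≡5 → f
n(13): 19·13+22=269≡9 → j
i(8): 19·8+22=174≡18 → s
j(9): 19·9+22=193≡11 → l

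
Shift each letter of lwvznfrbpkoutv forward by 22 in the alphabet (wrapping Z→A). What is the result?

hsrvjbnxlgkqpr

l(11): 11+22=33≡7 → h
w(22): 22+22=44≡18 → s
v(21): 21+22=43≡17 → r
z(25): 25+22=47≡21 → v
n(13): 13+22=35≡9 → j
f(5): 5+22=27≡1 → b
r(17): 17+22=39≡13 → n
b(1): 1+22=23 → x
p(15): 15+22=37≡11 → l
k(10): 10+22=32≡6 → g
o(14): 14+22=36≡10 → k
u(20): 20+22=42≡16 → q
t(19): 19+22=41≡15 → p
v(21): 21+22=43≡17 → r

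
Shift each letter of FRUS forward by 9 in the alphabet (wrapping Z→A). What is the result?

OADB

F(5): 5+9=14 → O
R(17): 17+9=26≡0 → A
U(20): 20+9=29≡3 → D
S(18): 18+9=27≡1 → B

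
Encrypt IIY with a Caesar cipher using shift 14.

WWM

I(8): 8+14=22 → W
I(8): 8+14=22 → W
Y(24): 24+14=38≡12 → M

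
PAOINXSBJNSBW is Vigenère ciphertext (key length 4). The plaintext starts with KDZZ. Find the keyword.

Subtract each crib letter from the matching ciphertext letter (mod 26):
P(15)−K(10)=5 → F
A(0)−D(3)=-3≡23 → X
O(14)−Z(25)=-11≡15 → P
I(8)−Z(25)=-17≡9 → J

FXPJ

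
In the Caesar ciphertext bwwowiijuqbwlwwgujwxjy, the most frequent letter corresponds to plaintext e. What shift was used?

18

The most frequent ciphertext letter is w (appears 7 times).
w is position 22; e is position 4.
Shift = 18.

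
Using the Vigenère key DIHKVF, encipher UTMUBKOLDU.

Repeat the key across the message: DIHKVFDIHK
U(20)+D(3): 23 → X
T(19)+I(8): 27≡1 → B
M(12)+H(7): 19 → T
U(20)+K(10): 30≡4 → E
B(1)+V(21): 22 → W
K(10)+F(5): 15 → P
O(14)+D(3): 17 → R
L(11)+I(8): 19 → T
D(3)+H(7): 10 → K
U(20)+K(10): 30≡4 → E

XBTEWPRTKE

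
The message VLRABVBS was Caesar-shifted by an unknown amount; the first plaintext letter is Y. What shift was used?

From the crib: V(21)−Y(24)=-3≡23, so the shift is 23.

23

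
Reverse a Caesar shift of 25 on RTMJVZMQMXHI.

R(17): 17−25=-8≡18 → S
T(19): 19−25=-6≡20 → U
M(12): 12−25=-13≡13 → N
J(9): 9−25=-16≡10 → K
V(21): 21−25=-4≡22 → W
Z(25): 25−25=0 → A
M(12): 12−25=-13≡13 → N
Q(16): 16−25=-9≡17 → R
M(12): 12−25=-13≡13 → N
X(23): 23−25=-2≡24 → Y
H(7): 7−25=-18≡8 → I
I(8): 8−25=-17≡9 → J

SUNKWANRNYIJ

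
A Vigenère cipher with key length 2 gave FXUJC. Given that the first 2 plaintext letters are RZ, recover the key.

OY

Subtract each crib letter from the matching ciphertext letter (mod 26):
F(5)−R(17)=-12≡14 → O
X(23)−Z(25)=-2≡24 → Y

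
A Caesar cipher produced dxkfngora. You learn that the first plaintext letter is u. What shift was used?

9

From the crib: d(3)−u(20)=-17≡9, so the shift is 9.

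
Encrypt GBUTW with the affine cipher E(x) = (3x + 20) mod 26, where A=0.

G(6): 3·6+20=38≡12 → M
B(1): 3·1+20=23 → X
U(20): 3·20+20=80≡2 → C
T(19): 3·19+20=77≡25 → Z
W(22): 3·22+20=86≡8 → I

MXCZI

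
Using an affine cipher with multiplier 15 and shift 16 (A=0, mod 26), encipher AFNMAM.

A(0): 15·0+16=16 → Q
F(5): 15·5+16=91≡13 → N
N(13): 15·13+16=211≡3 → D
M(12): 15·12+16=196≡14 → O
A(0): 15·0+16=16 → Q
M(12): 15·12+16=196≡14 → O

QNDOQO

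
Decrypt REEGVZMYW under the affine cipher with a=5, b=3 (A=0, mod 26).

IVVLOUHZJ

The inverse of 5 mod 26 is 21, since 5·21=105≡1. Apply D(y)=21·(y−3) mod 26:
R(17): 21·(17−3)=294≡8 → I
E(4): 21·(4−3)=21 → V
E(4): 21·(4−3)=21 → V
G(6): 21·(6−3)=63≡11 → L
V(21): 21·(21−3)=378≡14 → O
Z(25): 21·(25−3)=462≡20 → U
M(12): 21·(12−3)=189≡7 → H
Y(24): 21·(24−3)=441≡25 → Z
W(22): 21·(22−3)=399≡9 → J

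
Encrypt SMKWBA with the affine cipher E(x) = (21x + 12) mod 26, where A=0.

AEOGHM

S(18): 21·18+12=390≡0 → A
M(12): 21·12+12=264≡4 → E
K(10): 21·10+12=222≡14 → O
W(22): 21·22+12=474≡6 → G
B(1): 21·1+12=33≡7 → H
A(0): 21·0+12=12 → M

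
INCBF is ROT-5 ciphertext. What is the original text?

I(8): 8−5=3 → D
N(13): 13−5=8 → I
C(2): 2−5=-3≡23 → X
B(1): 1−5=-4≡22 → W
F(5): 5−5=0 → A

DIXWA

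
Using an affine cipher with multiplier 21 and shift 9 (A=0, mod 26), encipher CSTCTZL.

ZXSZSOG

C(2): 21·2+9=51≡25 → Z
S(18): 21·18+9=387≡23 → X
T(19): 21·19+9=408≡18 → S
C(2): 21·2+9=51≡25 → Z
T(19): 21·19+9=408≡18 → S
Z(25): 21·25+9=534≡14 → O
L(11): 21·11+9=240≡6 → G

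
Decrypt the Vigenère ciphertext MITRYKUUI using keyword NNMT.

ZVHYLXIBV

Repeat the key across the ciphertext: NNMTNNMTN
M(12)−N(13): -1≡25 → Z
I(8)−N(13): -5≡21 → V
T(19)−M(12): 7 → H
R(17)−T(19): -2≡24 → Y
Y(24)−N(13): 11 → L
K(10)−N(13): -3≡23 → X
U(20)−M(12): 8 → I
U(20)−T(19): 1 → B
I(8)−N(13): -5≡21 → V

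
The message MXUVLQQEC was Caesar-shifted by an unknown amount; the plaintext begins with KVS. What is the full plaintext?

From the crib: M(12)−K(10)=2, so the shift is 2.
Subtract 2 from each ciphertext letter:
M(12): 12−2=10 → K
X(23): 23−2=21 → V
U(20): 20−2=18 → S
V(21): 21−2=19 → T
L(11): 11−2=9 → J
Q(16): 16−2=14 → O
Q(16): 16−2=14 → O
E(4): 4−2=2 → C
C(2): 2−2=0 → A

KVSTJOOCA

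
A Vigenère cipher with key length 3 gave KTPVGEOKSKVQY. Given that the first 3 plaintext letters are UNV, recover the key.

Subtract each crib letter from the matching ciphertext letter (mod 26):
K(10)−U(20)=-10≡16 → Q
T(19)−N(13)=6 → G
P(15)−V(21)=-6≡20 → U

QGU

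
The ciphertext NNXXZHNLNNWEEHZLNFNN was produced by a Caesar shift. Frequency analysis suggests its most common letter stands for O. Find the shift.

The most frequent ciphertext letter is N (appears 8 times).
N is position 13; O is position 14.
Shift = -1≡25.

25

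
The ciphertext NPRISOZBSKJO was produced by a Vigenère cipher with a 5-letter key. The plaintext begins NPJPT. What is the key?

AAITZ

Subtract each crib letter from the matching ciphertext letter (mod 26):
N(13)−N(13)=0 → A
P(15)−P(15)=0 → A
R(17)−J(9)=8 → I
I(8)−P(15)=-7≡19 → T
S(18)−T(19)=-1≡25 → Z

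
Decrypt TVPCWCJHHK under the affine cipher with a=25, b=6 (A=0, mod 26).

NLREKEXZZW

The inverse of 25 mod 26 is 25, since 25·25=625≡1. Apply D(y)=25·(y−6) mod 26:
T(19): 25·(19−6)=325≡13 → N
V(21): 25·(21−6)=375≡11 → L
P(15): 25·(15−6)=225≡17 → R
C(2): 25·(2−6)=-100≡4 → E
W(22): 25·(22−6)=400≡10 → K
C(2): 25·(2−6)=-100≡4 → E
J(9): 25·(9−6)=75≡23 → X
H(7): 25·(7−6)=25 → Z
H(7): 25·(7−6)=25 → Z
K(10): 25·(10−6)=100≡22 → W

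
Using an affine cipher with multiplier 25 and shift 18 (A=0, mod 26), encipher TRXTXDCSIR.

ZBVZVPQAKB

T(19): 25·19+18=493≡25 → Z
R(17): 25·17+18=443≡1 → B
X(23): 25·23+18=593≡21 → V
T(19): 25·19+18=493≡25 → Z
X(23): 25·23+18=593≡21 → V
D(3): 25·3+18=93≡15 → P
C(2): 25·2+18=68≡16 → Q
S(18): 25·18+18=468≡0 → A
I(8): 25·8+18=218≡10 → K
R(17): 25·17+18=443≡1 → B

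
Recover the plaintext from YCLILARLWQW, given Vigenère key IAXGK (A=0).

Repeat the key across the ciphertext: IAXGKIAXGKI
Y(24)−I(8): 16 → Q
C(2)−A(0): 2 → C
L(11)−X(23): -12≡14 → O
I(8)−G(6): 2 → C
L(11)−K(10): 1 → B
A(0)−I(8): -8≡18 → S
R(17)−A(0): 17 → R
L(11)−X(23): -12≡14 → O
W(22)−G(6): 16 → Q
Q(16)−K(10): 6 → G
W(22)−I(8): 14 → O

QCOCBSROQGO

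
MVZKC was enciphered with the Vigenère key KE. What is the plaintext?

CRPGS

Repeat the key across the ciphertext: KEKEK
M(12)−K(10): 2 → C
V(21)−E(4): 17 → R
Z(25)−K(10): 15 → P
K(10)−E(4): 6 → G
C(2)−K(10): -8≡18 → S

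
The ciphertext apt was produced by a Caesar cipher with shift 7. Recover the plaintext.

tim

a(0): 0−7=-7≡19 → t
p(15): 15−7=8 → i
t(19): 19−7=12 → m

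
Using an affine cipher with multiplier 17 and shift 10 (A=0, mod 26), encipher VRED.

V(21): 17·21+10=367≡3 → D
R(17): 17·17+10=299≡13 → N
E(4): 17·4+10=78≡0 → A
D(3): 17·3+10=61≡9 → J

DNAJ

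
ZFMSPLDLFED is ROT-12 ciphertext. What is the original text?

Z(25): 25−12=13 → N
F(5): 5−12=-7≡19 → T
M(12): 12−12=0 → A
S(18): 18−12=6 → G
P(15): 15−12=3 → D
L(11): 11−12=-1≡25 → Z
D(3): 3−12=-9≡17 → R
L(11): 11−12=-1≡25 → Z
F(5): 5−12=-7≡19 → T
E(4): 4−12=-8≡18 → S
D(3): 3−12=-9≡17 → R

NTAGDZRZTSR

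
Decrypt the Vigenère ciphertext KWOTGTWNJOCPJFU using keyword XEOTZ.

Repeat the key across the ciphertext: XEOTZXEOTZXEOTZ
K(10)−X(23): -13≡13 → N
W(22)−E(4): 18 → S
O(14)−O(14): 0 → A
T(19)−T(19): 0 → A
G(6)−Z(25): -19≡7 → H
T(19)−X(23): -4≡22 → W
W(22)−E(4): 18 → S
N(13)−O(14): -1≡25 → Z
J(9)−T(19): -10≡16 → Q
O(14)−Z(25): -11≡15 → P
C(2)−X(23): -21≡5 → F
P(15)−E(4): 11 → L
J(9)−O(14): -5≡21 → V
F(5)−T(19): -14≡12 → M
U(20)−Z(25): -5≡21 → V

NSAAHWSZQPFLVMV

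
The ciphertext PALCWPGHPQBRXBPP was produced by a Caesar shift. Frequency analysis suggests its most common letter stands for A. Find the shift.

15

The most frequent ciphertext letter is P (appears 5 times).
P is position 15; A is position 0.
Shift = 15.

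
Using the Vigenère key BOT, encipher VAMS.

Repeat the key across the message: BOTB
V(21)+B(1): 22 → W
A(0)+O(14): 14 → O
M(12)+T(19): 31≡5 → F
S(18)+B(1): 19 → T

WOFT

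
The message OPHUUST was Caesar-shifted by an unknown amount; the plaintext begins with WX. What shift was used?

From the crib: O(14)−W(22)=-8≡18, so the shift is 18.

18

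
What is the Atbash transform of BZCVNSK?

YAXEMHP

B(1) → Y(24)
Z(25) → A(0)
C(2) → X(23)
V(21) → E(4)
N(13) → M(12)
S(18) → H(7)
K(10) → P(15)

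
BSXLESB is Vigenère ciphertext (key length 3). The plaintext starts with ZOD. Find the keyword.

Subtract each crib letter from the matching ciphertext letter (mod 26):
B(1)−Z(25)=-24≡2 → C
S(18)−O(14)=4 → E
X(23)−D(3)=20 → U

CEU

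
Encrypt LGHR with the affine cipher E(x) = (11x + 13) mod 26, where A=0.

L(11): 11·11+13=134≡4 → E
G(6): 11·6+13=79≡1 → B
H(7): 11·7+13=90≡12 → M
R(17): 11·17+13=200≡18 → S

EBMS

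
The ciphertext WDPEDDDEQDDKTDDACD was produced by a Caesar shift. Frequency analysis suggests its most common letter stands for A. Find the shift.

The most frequent ciphertext letter is D (appears 9 times).
D is position 3; A is position 0.
Shift = 3.

3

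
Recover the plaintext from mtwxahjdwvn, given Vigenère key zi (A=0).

nlxpbzkvxno

Repeat the key across the ciphertext: ziziziziziz
m(12)−z(25): -13≡13 → n
t(19)−i(8): 11 → l
w(22)−z(25): -3≡23 → x
x(23)−i(8): 15 → p
a(0)−z(25): -25≡1 → b
h(7)−i(8): -1≡25 → z
j(9)−z(25): -16≡10 → k
d(3)−i(8): -5≡21 → v
w(22)−z(25): -3≡23 → x
v(21)−i(8): 13 → n
n(13)−z(25): -12≡14 → o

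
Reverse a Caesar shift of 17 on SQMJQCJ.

S(18): 18−17=1 → B
Q(16): 16−17=-1≡25 → Z
M(12): 12−17=-5≡21 → V
J(9): 9−17=-8≡18 → S
Q(16): 16−17=-1≡25 → Z
C(2): 2−17=-15≡11 → L
J(9): 9−17=-8≡18 → S

BZVSZLS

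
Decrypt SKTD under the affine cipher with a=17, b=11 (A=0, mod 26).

FDCY

The inverse of 17 mod 26 is 23, since 17·23=391≡1. Apply D(y)=23·(y−11) mod 26:
S(18): 23·(18−11)=161≡5 → F
K(10): 23·(10−11)=-23≡3 → D
T(19): 23·(19−11)=184≡2 → C
D(3): 23·(3−11)=-184≡24 → Y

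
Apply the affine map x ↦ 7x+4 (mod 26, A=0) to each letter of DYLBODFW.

D(3): 7·3+4=25 → Z
Y(24): 7·24+4=172≡16 → Q
L(11): 7·11+4=81≡3 → D
B(1): 7·1+4=11 → L
O(14): 7·14+4=102≡24 → Y
D(3): 7·3+4=25 → Z
F(5): 7·5+4=39≡13 → N
W(22): 7·22+4=158≡2 → C

ZQDLYZNC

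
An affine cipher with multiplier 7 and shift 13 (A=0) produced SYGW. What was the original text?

The inverse of 7 mod 26 is 15, since 7·15=105≡1. Apply D(y)=15·(y−13) mod 26:
S(18): 15·(18−13)=75≡23 → X
Y(24): 15·(24−13)=165≡9 → J
G(6): 15·(6−13)=-105≡25 → Z
W(22): 15·(22−13)=135≡5 → F

XJZF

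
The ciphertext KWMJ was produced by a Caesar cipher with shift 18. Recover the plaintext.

K(10): 10−18=-8≡18 → S
W(22): 22−18=4 → E
M(12): 12−18=-6≡20 → U
J(9): 9−18=-9≡17 → R

SEUR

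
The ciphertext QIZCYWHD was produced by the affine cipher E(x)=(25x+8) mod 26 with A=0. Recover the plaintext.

The inverse of 25 mod 26 is 25, since 25·25=625≡1. Apply D(y)=25·(y−8) mod 26:
Q(16): 25·(16−8)=200≡18 → S
I(8): 25·(8−8)=0 → A
Z(25): 25·(25−8)=425≡9 → J
C(2): 25·(2−8)=-150≡6 → G
Y(24): 25·(24−8)=400≡10 → K
W(22): 25·(22−8)=350≡12 → M
H(7): 25·(7−8)=-25≡1 → B
D(3): 25·(3−8)=-125≡5 → F

SAJGKMBF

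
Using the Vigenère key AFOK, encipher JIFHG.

JNTRG

Repeat the key across the message: AFOKA
J(9)+A(0): 9 → J
I(8)+F(5): 13 → N
F(5)+O(14): 19 → T
H(7)+K(10): 17 → R
G(6)+A(0): 6 → G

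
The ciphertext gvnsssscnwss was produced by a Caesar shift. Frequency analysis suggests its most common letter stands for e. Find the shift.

The most frequent ciphertext letter is s (appears 6 times).
s is position 18; e is position 4.
Shift = 14.

14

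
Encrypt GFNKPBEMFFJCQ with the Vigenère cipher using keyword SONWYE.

Repeat the key across the message: SONWYESONWYES
G(6)+S(18): 24 → Y
F(5)+O(14): 19 → T
N(13)+N(13): 26≡0 → A
K(10)+W(22): 32≡6 → G
P(15)+Y(24): 39≡13 → N
B(1)+E(4): 5 → F
E(4)+S(18): 22 → W
M(12)+O(14): 26≡0 → A
F(5)+N(13): 18 → S
F(5)+W(22): 27≡1 → B
J(9)+Y(24): 33≡7 → H
C(2)+E(4): 6 → G
Q(16)+S(18): 34≡8 → I

YTAGNFWASBHGI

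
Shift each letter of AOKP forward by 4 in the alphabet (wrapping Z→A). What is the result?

A(0): 0+4=4 → E
O(14): 14+4=18 → S
K(10): 10+4=14 → O
P(15): 15+4=19 → T

ESOT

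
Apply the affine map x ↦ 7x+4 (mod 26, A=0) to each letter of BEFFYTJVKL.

LGNNQHPVWD

B(1): 7·1+4=11 → L
E(4): 7·4+4=32≡6 → G
F(5): 7·5+4=39≡13 → N
F(5): 7·5+4=39≡13 → N
Y(24): 7·24+4=172≡16 → Q
T(19): 7·19+4=137≡7 → H
J(9): 7·9+4=67≡15 → P
V(21): 7·21+4=151≡21 → V
K(10): 7·10+4=74≡22 → W
L(11): 7·11+4=81≡3 → D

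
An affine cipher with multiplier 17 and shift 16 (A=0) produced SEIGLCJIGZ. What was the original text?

UKYEPQVYEZ

The inverse of 17 mod 26 is 23, since 17·23=391≡1. Apply D(y)=23·(y−16) mod 26:
S(18): 23·(18−16)=46≡20 → U
E(4): 23·(4−16)=-276≡10 → K
I(8): 23·(8−16)=-184≡24 → Y
G(6): 23·(6−16)=-230≡4 → E
L(11): 23·(11−16)=-115≡15 → P
C(2): 23·(2−16)=-322≡16 → Q
J(9): 23·(9−16)=-161≡21 → V
I(8): 23·(8−16)=-184≡24 → Y
G(6): 23·(6−16)=-230≡4 → E
Z(25): 23·(25−16)=207≡25 → Z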